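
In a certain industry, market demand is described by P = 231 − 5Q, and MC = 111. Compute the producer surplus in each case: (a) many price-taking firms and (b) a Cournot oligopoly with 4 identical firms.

Competition: PS = 0; Cournot: PS = 460.8

Under competition P = MC = 111, so Q = (231 − 111)/5 = 24.
PS = (111 − 111)·24 = 0.
Cournot with 4 identical firms: the symmetric best-response condition is 231 − 25q = 111. Each firm produces q = 4.8, total output Q = 19.2, price P = 135.
PS = (135 − 111)·19.2 = 460.8.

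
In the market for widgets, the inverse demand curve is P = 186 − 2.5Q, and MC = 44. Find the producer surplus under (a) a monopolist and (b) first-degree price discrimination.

The monopolist equates marginal revenue to marginal cost: 186 − 5Q = 44, so Q = 28.4. From demand, P = 115.
PS = (115 − 44)·28.4 = 2016.4.
A perfectly discriminating monopolist sells every unit with P(Q) ≥ MC(Q), so output equals the competitive quantity Q = 56.8. Each buyer pays their reservation price, so CS = 0 and the firm captures all surplus.
PS = ½·(186 − 44)·56.8 = 4032.8.

Monopoly: PS = 2016.4; Perfect PD: PS = 4032.8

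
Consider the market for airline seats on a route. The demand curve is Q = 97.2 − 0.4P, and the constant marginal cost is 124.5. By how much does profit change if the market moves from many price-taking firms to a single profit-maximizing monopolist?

Profit rises by 1404.225

Inverting demand: P = 243 − 2.5Q.
Competitive firms price at marginal cost: P = 124.5, giving Q = 47.4.
Profit = (124.5 − 124.5)·47.4 = 0.
A monopolist chooses Q where MR = MC. MR = 243 − 5Q; setting this equal to 124.5 gives Q = 23.7 and P = 183.75.
Profit = (183.75 − 124.5)·23.7 = 1404.225.
Change in profit: 1404.225 − 0 = 1404.225.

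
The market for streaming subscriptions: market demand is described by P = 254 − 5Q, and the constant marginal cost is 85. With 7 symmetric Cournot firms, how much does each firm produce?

In a 7-firm Cournot equilibrium, symmetry and the first-order condition give q = (254 − 85)/(40) = 4.225. So Q = 29.575 and P = 106.125.

q_i = 4.225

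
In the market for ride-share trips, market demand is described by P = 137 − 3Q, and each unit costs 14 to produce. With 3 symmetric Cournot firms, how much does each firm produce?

With 3 symmetric Cournot firms, each firm's FOC gives 137 − 12q = 14, so q = 10.25, Q = 3·10.25 = 30.75, and P = 44.75.

q_i = 10.25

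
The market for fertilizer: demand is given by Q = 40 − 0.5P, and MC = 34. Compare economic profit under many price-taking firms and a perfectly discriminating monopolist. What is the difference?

Inverting demand: P = 80 − 2Q.
Under competition P = MC = 34, so Q = (80 − 34)/2 = 23.
Profit = (34 − 34)·23 = 0.
With perfect price discrimination, output is the efficient level Q = 23 (where demand meets MC), but every buyer pays their willingness to pay: CS = 0 and PS = total surplus.
PS equals the full surplus area, 529. Profit = 529 = 529.
Change in economic profit: 529 − 0 = 529.

π rises by 529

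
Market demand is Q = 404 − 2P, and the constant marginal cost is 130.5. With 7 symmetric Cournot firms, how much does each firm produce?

q_i = 17.875

Inverting demand: P = 202 − 0.5Q.
Cournot with 7 identical firms: the symmetric best-response condition is 202 − 4q = 130.5. Each firm produces q = 17.875, total output Q = 125.125, price P = 2231/16.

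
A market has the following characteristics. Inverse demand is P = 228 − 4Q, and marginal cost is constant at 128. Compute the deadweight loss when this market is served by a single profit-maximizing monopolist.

DWL = 312.5

Competitive firms price at marginal cost: P = 128, giving Q = 25.
Monopoly sets MR = MC: 228 − 8Q = 128 ⇒ Q = 12.5, P = 228 − 4·12.5 = 178.
DWL is the triangle between Q = 12.5 and Q = 25: ½·(25 − 12.5)·(178 − 128) = 312.5.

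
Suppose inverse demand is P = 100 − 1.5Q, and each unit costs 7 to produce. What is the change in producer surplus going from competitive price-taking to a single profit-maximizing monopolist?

PS rises by 1441.5

Perfect competition: P = MC = 7, so 100 − 1.5Q = 7 and Q = 62.
PS = (7 − 7)·62 = 0.
The monopolist equates marginal revenue to marginal cost: 100 − 3Q = 7, so Q = 31. From demand, P = 53.5.
PS = (53.5 − 7)·31 = 1441.5.
Change in producer surplus: 1441.5 − 0 = 1441.5.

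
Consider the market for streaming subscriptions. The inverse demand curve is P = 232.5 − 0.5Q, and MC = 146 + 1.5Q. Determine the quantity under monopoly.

A monopolist chooses Q where MR = MC. MR = 232.5 − Q; setting this equal to 146 + 1.5Q gives Q = 34.6 and P = 215.2.

Q = 34.6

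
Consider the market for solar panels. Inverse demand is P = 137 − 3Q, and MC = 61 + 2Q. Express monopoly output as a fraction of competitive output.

Q_m/Q_c = 0.625

Monopoly sets MR = MC: 137 − 6Q = 61 + 2Q ⇒ Q = 9.5, P = 137 − 3·9.5 = 108.5.
Competitive equilibrium sets price equal to marginal cost: 137 − 3Q = 61 + 2Q, so Q = 15.2 and P = 91.4.
Ratio Q_m/Q_c = 9.5/15.2 = 0.625.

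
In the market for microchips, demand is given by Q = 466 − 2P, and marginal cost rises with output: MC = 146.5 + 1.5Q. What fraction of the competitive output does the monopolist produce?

Inverting demand: P = 233 − 0.5Q.
The monopolist equates marginal revenue to marginal cost: 233 − Q = 146.5 + 1.5Q, so Q = 34.6. From demand, P = 215.7.
Under competition P = MC: 233 − 0.5Q = 146.5 + 1.5Q ⇒ Q = 43.25, P = 211.375.
Ratio Q_m/Q_c = 34.6/43.25 = 0.8.

Q_m/Q_c = 0.8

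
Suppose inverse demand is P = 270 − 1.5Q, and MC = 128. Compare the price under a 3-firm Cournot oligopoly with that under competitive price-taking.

In a 3-firm Cournot equilibrium, symmetry and the first-order condition give q = (270 − 128)/(6) = 71/3. So Q = 71 and P = 163.5.
Perfect competition: P = MC = 128, so 270 − 1.5Q = 128 and Q = 284/3.

Cournot: P = 163.5; Competition: P = 128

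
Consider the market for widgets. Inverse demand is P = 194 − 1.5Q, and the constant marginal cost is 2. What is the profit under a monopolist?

The monopolist equates marginal revenue to marginal cost: 194 − 3Q = 2, so Q = 64. From demand, P = 98.
Profit = (98 − 2)·64 = 6144.

Profit = 6144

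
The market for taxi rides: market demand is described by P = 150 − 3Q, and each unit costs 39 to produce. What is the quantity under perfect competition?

Competitive firms price at marginal cost: P = 39, giving Q = 37.

Q = 37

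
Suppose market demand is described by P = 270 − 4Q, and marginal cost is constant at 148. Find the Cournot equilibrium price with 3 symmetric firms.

With 3 symmetric Cournot firms, each firm's FOC gives 270 − 16q = 148, so q = 7.625, Q = 3·7.625 = 22.875, and P = 178.5.

P = 178.5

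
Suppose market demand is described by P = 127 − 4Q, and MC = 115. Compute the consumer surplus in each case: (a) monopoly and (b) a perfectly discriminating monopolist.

Monopoly: CS = 4.5; Perfect PD: CS = 0

The monopolist equates marginal revenue to marginal cost: 127 − 8Q = 115, so Q = 1.5. From demand, P = 121.
CS = ½·(127 − 121)·1.5 = 4.5.
Under first-degree price discrimination the firm charges each unit its demand price and produces up to where P = MC, i.e. Q = 3. Consumer surplus is zero; producer surplus equals total surplus.
CS = 0.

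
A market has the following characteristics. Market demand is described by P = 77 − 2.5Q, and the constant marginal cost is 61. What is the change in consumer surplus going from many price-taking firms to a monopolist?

CS falls by 38.4

Competitive firms price at marginal cost: P = 61, giving Q = 6.4.
CS = ½·(77 − 61)·6.4 = 51.2.
The monopolist equates marginal revenue to marginal cost: 77 − 5Q = 61, so Q = 3.2. From demand, P = 69.
CS = ½·(77 − 69)·3.2 = 12.8.
Change in consumer surplus: 12.8 − 51.2 = −38.4.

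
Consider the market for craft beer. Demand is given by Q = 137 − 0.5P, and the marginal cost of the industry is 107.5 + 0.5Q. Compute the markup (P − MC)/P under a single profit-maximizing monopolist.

Lerner index = 0.37

Inverting demand: P = 274 − 2Q.
The monopolist equates marginal revenue to marginal cost: 274 − 4Q = 107.5 + 0.5Q, so Q = 37. From demand, P = 200.
Lerner index = (P − MC)/P = (200 − 126)/200 = 0.37.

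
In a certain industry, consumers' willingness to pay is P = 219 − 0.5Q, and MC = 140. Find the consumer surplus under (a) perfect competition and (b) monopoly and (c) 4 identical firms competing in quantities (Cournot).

Perfect competition: P = MC = 140, so 219 − 0.5Q = 140 and Q = 158.
CS = ½·(219 − 140)·158 = 6241.
A monopolist chooses Q where MR = MC. MR = 219 − Q; setting this equal to 140 gives Q = 79 and P = 179.5.
CS = ½·(219 − 179.5)·79 = 1560.25.
Cournot with 4 identical firms: the symmetric best-response condition is 219 − 2.5q = 140. Each firm produces q = 31.6, total output Q = 126.4, price P = 155.8.
CS = ½·(219 − 155.8)·126.4 = 3994.24.

Competition: CS = 6241; Monopoly: CS = 1560.25; Cournot: CS = 3994.24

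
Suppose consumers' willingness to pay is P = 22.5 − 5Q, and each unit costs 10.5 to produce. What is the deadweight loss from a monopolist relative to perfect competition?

DWL = 3.6

Perfect competition: P = MC = 10.5, so 22.5 − 5Q = 10.5 and Q = 2.4.
Monopoly sets MR = MC: 22.5 − 10Q = 10.5 ⇒ Q = 1.2, P = 22.5 − 5·1.2 = 16.5.
DWL is the triangle between Q = 1.2 and Q = 2.4: ½·(2.4 − 1.2)·(16.5 − 10.5) = 3.6.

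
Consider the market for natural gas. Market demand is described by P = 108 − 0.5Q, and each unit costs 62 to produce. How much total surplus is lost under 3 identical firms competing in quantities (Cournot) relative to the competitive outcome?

DWL = 132.25

Competitive firms price at marginal cost: P = 62, giving Q = 92.
In a 3-firm Cournot equilibrium, symmetry and the first-order condition give q = (108 − 62)/(2) = 23. So Q = 69 and P = 73.5.
DWL is the triangle between Q = 69 and Q = 92: ½·(92 − 69)·(73.5 − 62) = 132.25.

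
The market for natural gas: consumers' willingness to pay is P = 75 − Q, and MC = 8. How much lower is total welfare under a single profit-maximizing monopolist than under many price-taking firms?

TS falls by 561.125

Perfect competition: P = MC = 8, so 75 − Q = 8 and Q = 67.
CS = ½·(75 − 8)·67 = 2244.5; PS = (8 − 8)·67 = 0; TS = 2244.5.
A monopolist chooses Q where MR = MC. MR = 75 − 2Q; setting this equal to 8 gives Q = 33.5 and P = 41.5.
CS = ½·(75 − 41.5)·33.5 = 561.125; PS = (41.5 − 8)·33.5 = 1122.25; TS = 1683.375.
Change in total welfare: 1683.375 − 2244.5 = −561.125.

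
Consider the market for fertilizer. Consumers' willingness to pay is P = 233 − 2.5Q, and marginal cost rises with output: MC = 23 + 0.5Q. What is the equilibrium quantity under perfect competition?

Q = 70

Under competition P = MC: 233 − 2.5Q = 23 + 0.5Q ⇒ Q = 70, P = 58.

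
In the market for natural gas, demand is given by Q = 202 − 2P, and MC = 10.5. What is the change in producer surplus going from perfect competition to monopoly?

PS rises by 4095.125

Inverting demand: P = 101 − 0.5Q.
Under competition P = MC = 10.5, so Q = (101 − 10.5)/0.5 = 181.
PS = (10.5 − 10.5)·181 = 0.
Monopoly sets MR = MC: 101 − Q = 10.5 ⇒ Q = 90.5, P = 101 − 0.5·90.5 = 55.75.
PS = (55.75 − 10.5)·90.5 = 4095.125.
Change in producer surplus: 4095.125 − 0 = 4095.125.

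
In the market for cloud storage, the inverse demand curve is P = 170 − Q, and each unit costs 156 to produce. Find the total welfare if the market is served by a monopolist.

TS = 73.5

The monopolist equates marginal revenue to marginal cost: 170 − 2Q = 156, so Q = 7. From demand, P = 163.
CS = ½·(170 − 163)·7 = 24.5; PS = (163 − 156)·7 = 49; TS = 73.5.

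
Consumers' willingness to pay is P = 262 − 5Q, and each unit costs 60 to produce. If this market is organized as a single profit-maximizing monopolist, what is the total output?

A monopolist chooses Q where MR = MC. MR = 262 − 10Q; setting this equal to 60 gives Q = 20.2 and P = 161.

Q = 20.2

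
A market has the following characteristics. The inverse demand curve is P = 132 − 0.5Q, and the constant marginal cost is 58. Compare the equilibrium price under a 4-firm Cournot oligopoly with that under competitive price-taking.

In a 4-firm Cournot equilibrium, symmetry and the first-order condition give q = (132 − 58)/(2.5) = 29.6. So Q = 118.4 and P = 72.8.
Under competition P = MC = 58, so Q = (132 − 58)/0.5 = 148.

Cournot: P = 72.8; Competition: P = 58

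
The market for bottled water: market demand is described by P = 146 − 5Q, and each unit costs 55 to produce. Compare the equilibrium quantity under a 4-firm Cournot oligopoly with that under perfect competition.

Cournot: Q = 14.56; Competition: Q = 18.2

In a 4-firm Cournot equilibrium, symmetry and the first-order condition give q = (146 − 55)/(25) = 3.64. So Q = 14.56 and P = 73.2.
Under competition P = MC = 55, so Q = (146 − 55)/5 = 18.2.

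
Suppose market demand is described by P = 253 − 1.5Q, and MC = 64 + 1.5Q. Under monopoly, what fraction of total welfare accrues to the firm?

PS/TS = 0.75

Monopoly sets MR = MC: 253 − 3Q = 64 + 1.5Q ⇒ Q = 42, P = 253 − 1.5·42 = 190.
CS = ½·(253 − 190)·42 = 1323.
PS = P·Q − VC(Q) = 190·42 − (64·42 + ½·1.5·42²) = 3969.
Share captured = PS/TS = 3969/5292 = 0.75.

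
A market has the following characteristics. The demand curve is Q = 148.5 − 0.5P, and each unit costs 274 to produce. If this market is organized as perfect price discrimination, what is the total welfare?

Inverting demand: P = 297 − 2Q.
With perfect price discrimination, output is the efficient level Q = 11.5 (where demand meets MC), but every buyer pays their willingness to pay: CS = 0 and PS = total surplus.
TS = 132.25 (equal to competitive TS).

TS = 132.25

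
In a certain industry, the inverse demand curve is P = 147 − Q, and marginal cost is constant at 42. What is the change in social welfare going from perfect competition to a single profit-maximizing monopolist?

Social welfare falls by 1378.125

Under competition P = MC = 42, so Q = (147 − 42)/1 = 105.
CS = ½·(147 − 42)·105 = 5512.5; PS = (42 − 42)·105 = 0; TS = 5512.5.
A monopolist chooses Q where MR = MC. MR = 147 − 2Q; setting this equal to 42 gives Q = 52.5 and P = 94.5.
CS = ½·(147 − 94.5)·52.5 = 1378.125; PS = (94.5 − 42)·52.5 = 2756.25; TS = 4134.375.
Change in social welfare: 4134.375 − 5512.5 = −1378.125.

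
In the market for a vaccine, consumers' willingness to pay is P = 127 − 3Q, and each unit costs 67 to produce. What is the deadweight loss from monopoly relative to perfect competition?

Competitive firms price at marginal cost: P = 67, giving Q = 20.
A monopolist chooses Q where MR = MC. MR = 127 − 6Q; setting this equal to 67 gives Q = 10 and P = 97.
DWL is the triangle between Q = 10 and Q = 20: ½·(20 − 10)·(97 − 67) = 150.

DWL = 150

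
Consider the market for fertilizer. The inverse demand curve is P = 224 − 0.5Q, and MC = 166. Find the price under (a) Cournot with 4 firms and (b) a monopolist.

In a 4-firm Cournot equilibrium, symmetry and the first-order condition give q = (224 − 166)/(2.5) = 23.2. So Q = 92.8 and P = 177.6.
A monopolist chooses Q where MR = MC. MR = 224 − Q; setting this equal to 166 gives Q = 58 and P = 195.

Cournot: P = 177.6; Monopoly: P = 195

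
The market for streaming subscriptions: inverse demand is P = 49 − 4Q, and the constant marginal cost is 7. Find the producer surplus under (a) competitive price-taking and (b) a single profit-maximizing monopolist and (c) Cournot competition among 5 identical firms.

Perfect competition: P = MC = 7, so 49 − 4Q = 7 and Q = 10.5.
PS = (7 − 7)·10.5 = 0.
A monopolist chooses Q where MR = MC. MR = 49 − 8Q; setting this equal to 7 gives Q = 5.25 and P = 28.
PS = (28 − 7)·5.25 = 110.25.
Cournot with 5 identical firms: the symmetric best-response condition is 49 − 24q = 7. Each firm produces q = 1.75, total output Q = 8.75, price P = 14.
PS = (14 − 7)·8.75 = 61.25.

Competition: PS = 0; Monopoly: PS = 110.25; Cournot: PS = 61.25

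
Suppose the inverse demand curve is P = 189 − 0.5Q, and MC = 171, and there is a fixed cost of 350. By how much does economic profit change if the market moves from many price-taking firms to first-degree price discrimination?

Economic profit rises by 324

Competitive firms price at marginal cost: P = 171, giving Q = 36.
Profit = (171 − 171)·36 − 350 = −350.
With perfect price discrimination, output is the efficient level Q = 36 (where demand meets MC), but every buyer pays their willingness to pay: CS = 0 and PS = total surplus.
PS equals the full surplus area, 324. Profit = 324 − 350 = −26.
Change in economic profit: −26 − −350 = 324.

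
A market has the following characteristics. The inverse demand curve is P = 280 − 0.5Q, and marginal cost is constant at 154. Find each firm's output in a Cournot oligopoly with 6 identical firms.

q_i = 36

Cournot with 6 identical firms: the symmetric best-response condition is 280 − 3.5q = 154. Each firm produces q = 36, total output Q = 216, price P = 172.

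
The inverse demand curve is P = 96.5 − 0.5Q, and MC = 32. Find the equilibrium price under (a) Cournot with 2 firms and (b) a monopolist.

Cournot: P = 53.5; Monopoly: P = 64.25

With 2 symmetric Cournot firms, each firm's FOC gives 96.5 − 1.5q = 32, so q = 43, Q = 2·43 = 86, and P = 53.5.
A monopolist chooses Q where MR = MC. MR = 96.5 − Q; setting this equal to 32 gives Q = 64.5 and P = 64.25.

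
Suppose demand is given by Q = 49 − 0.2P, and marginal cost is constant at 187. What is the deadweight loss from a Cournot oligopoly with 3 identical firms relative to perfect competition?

DWL = 21.025

Inverting demand: P = 245 − 5Q.
Perfect competition: P = MC = 187, so 245 − 5Q = 187 and Q = 11.6.
In a 3-firm Cournot equilibrium, symmetry and the first-order condition give q = (245 − 187)/(20) = 2.9. So Q = 8.7 and P = 201.5.
DWL is the triangle between Q = 8.7 and Q = 11.6: ½·(11.6 − 8.7)·(201.5 − 187) = 21.025.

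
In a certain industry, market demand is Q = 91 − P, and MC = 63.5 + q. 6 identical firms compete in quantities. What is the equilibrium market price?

Inverting demand: P = 91 − Q.
Cournot with 6 identical firms: the symmetric best-response condition is 91 − 7q = 63.5 + q. Each firm produces q = 55/16, total output Q = 20.625, price P = 70.375.

P = 70.375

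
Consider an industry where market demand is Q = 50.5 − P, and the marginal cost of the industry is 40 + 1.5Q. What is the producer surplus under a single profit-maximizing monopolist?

PS = 15.75

Inverting demand: P = 50.5 − Q.
Monopoly sets MR = MC: 50.5 − 2Q = 40 + 1.5Q ⇒ Q = 3, P = 50.5 − 3 = 47.5.
PS = P·Q − VC(Q) = 47.5·3 − (40·3 + ½·1.5·3²) = 15.75.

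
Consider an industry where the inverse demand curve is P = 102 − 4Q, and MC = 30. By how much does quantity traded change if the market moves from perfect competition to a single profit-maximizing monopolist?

Quantity traded falls by 9

Competitive firms price at marginal cost: P = 30, giving Q = 18.
The monopolist equates marginal revenue to marginal cost: 102 − 8Q = 30, so Q = 9. From demand, P = 66.
Change in quantity traded: 9 − 18 = −9.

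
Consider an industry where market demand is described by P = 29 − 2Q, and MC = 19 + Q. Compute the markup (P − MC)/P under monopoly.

Lerner index = 0.16

Monopoly sets MR = MC: 29 − 4Q = 19 + Q ⇒ Q = 2, P = 29 − 2·2 = 25.
Lerner index = (P − MC)/P = (25 − 21)/25 = 0.16.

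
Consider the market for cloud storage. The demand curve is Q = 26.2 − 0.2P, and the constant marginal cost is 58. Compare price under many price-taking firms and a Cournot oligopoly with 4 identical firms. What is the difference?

Inverting demand: P = 131 − 5Q.
Under competition P = MC = 58, so Q = (131 − 58)/5 = 14.6.
With 4 symmetric Cournot firms, each firm's FOC gives 131 − 25q = 58, so q = 2.92, Q = 4·2.92 = 11.68, and P = 72.6.
Change in price: 72.6 − 58 = 14.6.

Price rises by 14.6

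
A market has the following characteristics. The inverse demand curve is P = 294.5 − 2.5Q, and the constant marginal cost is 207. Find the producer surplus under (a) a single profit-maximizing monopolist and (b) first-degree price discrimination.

A monopolist chooses Q where MR = MC. MR = 294.5 − 5Q; setting this equal to 207 gives Q = 17.5 and P = 250.75.
PS = (250.75 − 207)·17.5 = 765.625.
A perfectly discriminating monopolist sells every unit with P(Q) ≥ MC(Q), so output equals the competitive quantity Q = 35. Each buyer pays their reservation price, so CS = 0 and the firm captures all surplus.
PS = ½·(294.5 − 207)·35 = 1531.25.

Monopoly: PS = 765.625; Perfect PD: PS = 1531.25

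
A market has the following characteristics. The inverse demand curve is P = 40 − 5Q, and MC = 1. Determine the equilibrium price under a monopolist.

A monopolist chooses Q where MR = MC. MR = 40 − 10Q; setting this equal to 1 gives Q = 3.9 and P = 20.5.

P = 20.5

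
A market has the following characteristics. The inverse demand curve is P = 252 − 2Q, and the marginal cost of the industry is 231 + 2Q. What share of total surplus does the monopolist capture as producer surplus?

A monopolist chooses Q where MR = MC. MR = 252 − 4Q; setting this equal to 231 + 2Q gives Q = 3.5 and P = 245.
CS = ½·(252 − 245)·3.5 = 12.25.
PS = P·Q − VC(Q) = 245·3.5 − (231·3.5 + ½·2·3.5²) = 36.75.
Share captured = PS/TS = 36.75/49 = 0.75.

PS/TS = 0.75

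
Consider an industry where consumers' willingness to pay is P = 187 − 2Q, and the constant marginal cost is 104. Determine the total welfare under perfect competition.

TS = 1722.25

Perfect competition: P = MC = 104, so 187 − 2Q = 104 and Q = 41.5.
CS = ½·(187 − 104)·41.5 = 1722.25; PS = (104 − 104)·41.5 = 0; TS = 1722.25.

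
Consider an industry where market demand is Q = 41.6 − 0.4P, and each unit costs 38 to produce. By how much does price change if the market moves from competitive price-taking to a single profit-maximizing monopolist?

P rises by 33

Inverting demand: P = 104 − 2.5Q.
Perfect competition: P = MC = 38, so 104 − 2.5Q = 38 and Q = 26.4.
The monopolist equates marginal revenue to marginal cost: 104 − 5Q = 38, so Q = 13.2. From demand, P = 71.
Change in price: 71 − 38 = 33.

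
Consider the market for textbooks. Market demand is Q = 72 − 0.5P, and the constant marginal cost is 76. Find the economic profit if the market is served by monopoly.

Profit = 578

Inverting demand: P = 144 − 2Q.
A monopolist chooses Q where MR = MC. MR = 144 − 4Q; setting this equal to 76 gives Q = 17 and P = 110.
Profit = (110 − 76)·17 = 578.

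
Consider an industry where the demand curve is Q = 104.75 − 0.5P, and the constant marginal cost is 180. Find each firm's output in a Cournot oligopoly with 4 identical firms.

q_i = 2.95

Inverting demand: P = 209.5 − 2Q.
Cournot with 4 identical firms: the symmetric best-response condition is 209.5 − 10q = 180. Each firm produces q = 2.95, total output Q = 11.8, price P = 185.9.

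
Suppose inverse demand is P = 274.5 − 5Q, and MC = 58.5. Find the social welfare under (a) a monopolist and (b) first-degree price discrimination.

Monopoly: TS = 3499.2; Perfect PD: TS = 4665.6

A monopolist chooses Q where MR = MC. MR = 274.5 − 10Q; setting this equal to 58.5 gives Q = 21.6 and P = 166.5.
CS = ½·(274.5 − 166.5)·21.6 = 1166.4; PS = (166.5 − 58.5)·21.6 = 2332.8; TS = 3499.2.
A perfectly discriminating monopolist sells every unit with P(Q) ≥ MC(Q), so output equals the competitive quantity Q = 43.2. Each buyer pays their reservation price, so CS = 0 and the firm captures all surplus.
TS = 4665.6 (equal to competitive TS).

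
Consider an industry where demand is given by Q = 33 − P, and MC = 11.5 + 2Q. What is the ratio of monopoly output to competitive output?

Q_m/Q_c = 0.75

Inverting demand: P = 33 − Q.
A monopolist chooses Q where MR = MC. MR = 33 − 2Q; setting this equal to 11.5 + 2Q gives Q = 5.375 and P = 27.625.
Under competition P = MC: 33 − Q = 11.5 + 2Q ⇒ Q = 43/6, P = 155/6.
Ratio Q_m/Q_c = 5.375/(43/6) = 0.75.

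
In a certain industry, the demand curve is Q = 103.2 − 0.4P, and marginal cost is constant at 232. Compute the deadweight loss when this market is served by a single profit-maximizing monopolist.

DWL = 33.8

Inverting demand: P = 258 − 2.5Q.
Perfect competition: P = MC = 232, so 258 − 2.5Q = 232 and Q = 10.4.
The monopolist equates marginal revenue to marginal cost: 258 − 5Q = 232, so Q = 5.2. From demand, P = 245.
DWL is the triangle between Q = 5.2 and Q = 10.4: ½·(10.4 − 5.2)·(245 − 232) = 33.8.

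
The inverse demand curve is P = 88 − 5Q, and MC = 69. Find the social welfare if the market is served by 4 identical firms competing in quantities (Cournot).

TS = 34.656

In a 4-firm Cournot equilibrium, symmetry and the first-order condition give q = (88 − 69)/(25) = 0.76. So Q = 3.04 and P = 72.8.
CS = ½·(88 − 72.8)·3.04 = 23.104; PS = (72.8 − 69)·3.04 = 11.552; TS = 34.656.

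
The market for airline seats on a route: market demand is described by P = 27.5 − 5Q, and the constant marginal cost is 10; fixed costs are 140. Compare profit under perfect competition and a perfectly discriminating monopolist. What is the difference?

Profit rises by 30.625

Under competition P = MC = 10, so Q = (27.5 − 10)/5 = 3.5.
Profit = (10 − 10)·3.5 − 140 = −140.
A perfectly discriminating monopolist sells every unit with P(Q) ≥ MC(Q), so output equals the competitive quantity Q = 3.5. Each buyer pays their reservation price, so CS = 0 and the firm captures all surplus.
PS equals the full surplus area, 30.625. Profit = 30.625 − 140 = −109.375.
Change in profit: −109.375 − −140 = 30.625.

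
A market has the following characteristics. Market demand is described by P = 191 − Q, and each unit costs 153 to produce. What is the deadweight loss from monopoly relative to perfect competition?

Under competition P = MC = 153, so Q = (191 − 153)/1 = 38.
A monopolist chooses Q where MR = MC. MR = 191 − 2Q; setting this equal to 153 gives Q = 19 and P = 172.
DWL is the triangle between Q = 19 and Q = 38: ½·(38 − 19)·(172 − 153) = 180.5.

DWL = 180.5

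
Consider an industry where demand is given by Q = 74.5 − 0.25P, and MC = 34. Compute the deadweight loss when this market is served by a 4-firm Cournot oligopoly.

DWL = 348.48

Inverting demand: P = 298 − 4Q.
Perfect competition: P = MC = 34, so 298 − 4Q = 34 and Q = 66.
In a 4-firm Cournot equilibrium, symmetry and the first-order condition give q = (298 − 34)/(20) = 13.2. So Q = 52.8 and P = 86.8.
DWL is the triangle between Q = 52.8 and Q = 66: ½·(66 − 52.8)·(86.8 − 34) = 348.48.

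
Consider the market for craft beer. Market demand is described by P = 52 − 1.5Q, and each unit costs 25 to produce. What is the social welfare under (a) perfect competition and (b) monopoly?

Under competition P = MC = 25, so Q = (52 − 25)/1.5 = 18.
CS = ½·(52 − 25)·18 = 243; PS = (25 − 25)·18 = 0; TS = 243.
A monopolist chooses Q where MR = MC. MR = 52 − 3Q; setting this equal to 25 gives Q = 9 and P = 38.5.
CS = ½·(52 − 38.5)·9 = 60.75; PS = (38.5 − 25)·9 = 121.5; TS = 182.25.

Competition: TS = 243; Monopoly: TS = 182.25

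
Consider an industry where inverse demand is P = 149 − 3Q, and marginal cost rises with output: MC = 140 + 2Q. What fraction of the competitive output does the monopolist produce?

A monopolist chooses Q where MR = MC. MR = 149 − 6Q; setting this equal to 140 + 2Q gives Q = 1.125 and P = 145.625.
Under competition P = MC: 149 − 3Q = 140 + 2Q ⇒ Q = 1.8, P = 143.6.
Ratio Q_m/Q_c = 1.125/1.8 = 0.625.

Q_m/Q_c = 0.625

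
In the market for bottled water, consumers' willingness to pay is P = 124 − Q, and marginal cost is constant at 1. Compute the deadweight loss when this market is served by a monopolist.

DWL = 1891.125

Under competition P = MC = 1, so Q = (124 − 1)/1 = 123.
A monopolist chooses Q where MR = MC. MR = 124 − 2Q; setting this equal to 1 gives Q = 61.5 and P = 62.5.
DWL is the triangle between Q = 61.5 and Q = 123: ½·(123 − 61.5)·(62.5 − 1) = 1891.125.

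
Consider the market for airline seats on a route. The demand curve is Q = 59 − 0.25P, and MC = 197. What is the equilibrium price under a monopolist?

P = 216.5

Inverting demand: P = 236 − 4Q.
The monopolist equates marginal revenue to marginal cost: 236 − 8Q = 197, so Q = 4.875. From demand, P = 216.5.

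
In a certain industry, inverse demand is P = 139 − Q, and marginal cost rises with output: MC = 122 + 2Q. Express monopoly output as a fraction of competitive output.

Monopoly sets MR = MC: 139 − 2Q = 122 + 2Q ⇒ Q = 4.25, P = 139 − 4.25 = 134.75.
Under competition P = MC: 139 − Q = 122 + 2Q ⇒ Q = 17/3, P = 400/3.
Ratio Q_m/Q_c = 4.25/(17/3) = 0.75.

Q_m/Q_c = 0.75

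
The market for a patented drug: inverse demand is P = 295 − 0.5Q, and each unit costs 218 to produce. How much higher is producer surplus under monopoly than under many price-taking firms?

PS rises by 2964.5

Competitive firms price at marginal cost: P = 218, giving Q = 154.
PS = (218 − 218)·154 = 0.
Monopoly sets MR = MC: 295 − Q = 218 ⇒ Q = 77, P = 295 − 0.5·77 = 256.5.
PS = (256.5 − 218)·77 = 2964.5.
Change in producer surplus: 2964.5 − 0 = 2964.5.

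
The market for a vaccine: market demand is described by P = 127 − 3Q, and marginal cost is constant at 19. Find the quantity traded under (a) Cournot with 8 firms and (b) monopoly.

Cournot: Q = 32; Monopoly: Q = 18

Cournot with 8 identical firms: the symmetric best-response condition is 127 − 27q = 19. Each firm produces q = 4, total output Q = 32, price P = 31.
The monopolist equates marginal revenue to marginal cost: 127 − 6Q = 19, so Q = 18. From demand, P = 73.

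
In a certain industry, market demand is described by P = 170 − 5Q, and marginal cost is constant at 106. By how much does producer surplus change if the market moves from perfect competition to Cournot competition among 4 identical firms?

Producer surplus rises by 131.072

Competitive firms price at marginal cost: P = 106, giving Q = 12.8.
PS = (106 − 106)·12.8 = 0.
With 4 symmetric Cournot firms, each firm's FOC gives 170 − 25q = 106, so q = 2.56, Q = 4·2.56 = 10.24, and P = 118.8.
PS = (118.8 − 106)·10.24 = 131.072.
Change in producer surplus: 131.072 − 0 = 131.072.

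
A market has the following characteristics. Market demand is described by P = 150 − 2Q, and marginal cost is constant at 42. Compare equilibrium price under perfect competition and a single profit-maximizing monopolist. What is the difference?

Competitive firms price at marginal cost: P = 42, giving Q = 54.
A monopolist chooses Q where MR = MC. MR = 150 − 4Q; setting this equal to 42 gives Q = 27 and P = 96.
Change in equilibrium price: 96 − 42 = 54.

P rises by 54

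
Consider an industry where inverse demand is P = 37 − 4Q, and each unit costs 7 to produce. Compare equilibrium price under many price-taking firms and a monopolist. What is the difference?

Competitive firms price at marginal cost: P = 7, giving Q = 7.5.
The monopolist equates marginal revenue to marginal cost: 37 − 8Q = 7, so Q = 3.75. From demand, P = 22.
Change in equilibrium price: 22 − 7 = 15.

Equilibrium price rises by 15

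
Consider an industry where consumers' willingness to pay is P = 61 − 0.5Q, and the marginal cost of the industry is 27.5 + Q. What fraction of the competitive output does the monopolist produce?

The monopolist equates marginal revenue to marginal cost: 61 − Q = 27.5 + Q, so Q = 16.75. From demand, P = 52.625.
Competitive equilibrium sets price equal to marginal cost: 61 − 0.5Q = 27.5 + Q, so Q = 67/3 and P = 299/6.
Ratio Q_m/Q_c = 16.75/(67/3) = 0.75.

Q_m/Q_c = 0.75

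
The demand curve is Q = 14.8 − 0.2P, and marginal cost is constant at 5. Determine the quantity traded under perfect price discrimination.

Q = 13.8

Inverting demand: P = 74 − 5Q.
With perfect price discrimination, output is the efficient level Q = 13.8 (where demand meets MC), but every buyer pays their willingness to pay: CS = 0 and PS = total surplus.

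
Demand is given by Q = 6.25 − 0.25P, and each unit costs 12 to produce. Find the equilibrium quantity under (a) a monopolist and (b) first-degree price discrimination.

Monopoly: Q = 1.625; Perfect PD: Q = 3.25

Inverting demand: P = 25 − 4Q.
A monopolist chooses Q where MR = MC. MR = 25 − 8Q; setting this equal to 12 gives Q = 1.625 and P = 18.5.
A perfectly discriminating monopolist sells every unit with P(Q) ≥ MC(Q), so output equals the competitive quantity Q = 3.25. Each buyer pays their reservation price, so CS = 0 and the firm captures all surplus.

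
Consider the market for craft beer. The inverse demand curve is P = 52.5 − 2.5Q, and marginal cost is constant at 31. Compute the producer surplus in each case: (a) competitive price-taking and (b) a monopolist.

Competition: PS = 0; Monopoly: PS = 46.225

Competitive firms price at marginal cost: P = 31, giving Q = 8.6.
PS = (31 − 31)·8.6 = 0.
The monopolist equates marginal revenue to marginal cost: 52.5 − 5Q = 31, so Q = 4.3. From demand, P = 41.75.
PS = (41.75 − 31)·4.3 = 46.225.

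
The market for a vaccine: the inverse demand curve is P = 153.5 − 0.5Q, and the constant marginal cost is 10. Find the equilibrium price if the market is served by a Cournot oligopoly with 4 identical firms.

In a 4-firm Cournot equilibrium, symmetry and the first-order condition give q = (153.5 − 10)/(2.5) = 57.4. So Q = 229.6 and P = 38.7.

P = 38.7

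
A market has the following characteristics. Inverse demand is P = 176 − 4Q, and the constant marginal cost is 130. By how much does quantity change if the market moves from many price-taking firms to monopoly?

Competitive firms price at marginal cost: P = 130, giving Q = 11.5.
The monopolist equates marginal revenue to marginal cost: 176 − 8Q = 130, so Q = 5.75. From demand, P = 153.
Change in quantity: 5.75 − 11.5 = −5.75.

Q falls by 5.75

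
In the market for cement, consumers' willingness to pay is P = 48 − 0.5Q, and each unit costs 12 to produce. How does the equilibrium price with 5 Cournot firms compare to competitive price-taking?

Cournot: P = 18; Competition: P = 12

In a 5-firm Cournot equilibrium, symmetry and the first-order condition give q = (48 − 12)/(3) = 12. So Q = 60 and P = 18.
Competitive firms price at marginal cost: P = 12, giving Q = 72.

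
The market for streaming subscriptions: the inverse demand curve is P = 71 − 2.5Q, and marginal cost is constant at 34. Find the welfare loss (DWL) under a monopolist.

DWL = 68.45

Under competition P = MC = 34, so Q = (71 − 34)/2.5 = 14.8.
A monopolist chooses Q where MR = MC. MR = 71 − 5Q; setting this equal to 34 gives Q = 7.4 and P = 52.5.
DWL is the triangle between Q = 7.4 and Q = 14.8: ½·(14.8 − 7.4)·(52.5 − 34) = 68.45.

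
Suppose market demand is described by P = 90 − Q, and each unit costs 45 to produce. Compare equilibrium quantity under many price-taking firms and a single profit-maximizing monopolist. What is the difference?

Perfect competition: P = MC = 45, so 90 − Q = 45 and Q = 45.
A monopolist chooses Q where MR = MC. MR = 90 − 2Q; setting this equal to 45 gives Q = 22.5 and P = 67.5.
Change in equilibrium quantity: 22.5 − 45 = −22.5.

Q falls by 22.5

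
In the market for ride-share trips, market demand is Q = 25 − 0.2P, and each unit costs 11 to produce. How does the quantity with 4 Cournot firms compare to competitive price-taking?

Inverting demand: P = 125 − 5Q.
With 4 symmetric Cournot firms, each firm's FOC gives 125 − 25q = 11, so q = 4.56, Q = 4·4.56 = 18.24, and P = 33.8.
Perfect competition: P = MC = 11, so 125 − 5Q = 11 and Q = 22.8.

Cournot: Q = 18.24; Competition: Q = 22.8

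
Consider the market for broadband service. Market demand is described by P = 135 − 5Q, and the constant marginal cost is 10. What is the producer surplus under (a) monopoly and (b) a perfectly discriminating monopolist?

The monopolist equates marginal revenue to marginal cost: 135 − 10Q = 10, so Q = 12.5. From demand, P = 72.5.
PS = (72.5 − 10)·12.5 = 781.25.
With perfect price discrimination, output is the efficient level Q = 25 (where demand meets MC), but every buyer pays their willingness to pay: CS = 0 and PS = total surplus.
PS = ½·(135 − 10)·25 = 1562.5.

Monopoly: PS = 781.25; Perfect PD: PS = 1562.5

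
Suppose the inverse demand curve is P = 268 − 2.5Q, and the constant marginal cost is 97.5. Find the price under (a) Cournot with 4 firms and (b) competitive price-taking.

With 4 symmetric Cournot firms, each firm's FOC gives 268 − 12.5q = 97.5, so q = 13.64, Q = 4·13.64 = 54.56, and P = 131.6.
Competitive firms price at marginal cost: P = 97.5, giving Q = 68.2.

Cournot: P = 131.6; Competition: P = 97.5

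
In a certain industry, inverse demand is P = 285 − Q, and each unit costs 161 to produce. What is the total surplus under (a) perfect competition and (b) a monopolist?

Competition: TS = 7688; Monopoly: TS = 5766

Perfect competition: P = MC = 161, so 285 − Q = 161 and Q = 124.
CS = ½·(285 − 161)·124 = 7688; PS = (161 − 161)·124 = 0; TS = 7688.
The monopolist equates marginal revenue to marginal cost: 285 − 2Q = 161, so Q = 62. From demand, P = 223.
CS = ½·(285 − 223)·62 = 1922; PS = (223 − 161)·62 = 3844; TS = 5766.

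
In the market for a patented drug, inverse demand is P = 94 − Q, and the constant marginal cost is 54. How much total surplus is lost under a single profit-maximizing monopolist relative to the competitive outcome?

Under competition P = MC = 54, so Q = (94 − 54)/1 = 40.
A monopolist chooses Q where MR = MC. MR = 94 − 2Q; setting this equal to 54 gives Q = 20 and P = 74.
DWL is the triangle between Q = 20 and Q = 40: ½·(40 − 20)·(74 − 54) = 200.

DWL = 200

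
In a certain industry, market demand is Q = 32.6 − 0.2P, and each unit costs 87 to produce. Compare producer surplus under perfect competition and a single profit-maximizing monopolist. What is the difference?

Inverting demand: P = 163 − 5Q.
Perfect competition: P = MC = 87, so 163 − 5Q = 87 and Q = 15.2.
PS = (87 − 87)·15.2 = 0.
Monopoly sets MR = MC: 163 − 10Q = 87 ⇒ Q = 7.6, P = 163 − 5·7.6 = 125.
PS = (125 − 87)·7.6 = 288.8.
Change in producer surplus: 288.8 − 0 = 288.8.

Producer surplus rises by 288.8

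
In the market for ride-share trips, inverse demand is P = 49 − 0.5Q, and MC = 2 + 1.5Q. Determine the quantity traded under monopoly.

Q = 18.8

Monopoly sets MR = MC: 49 − Q = 2 + 1.5Q ⇒ Q = 18.8, P = 49 − 0.5·18.8 = 39.6.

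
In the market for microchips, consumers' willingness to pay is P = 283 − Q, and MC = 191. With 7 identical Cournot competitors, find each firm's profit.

π_i = 132.25

With 7 symmetric Cournot firms, each firm's FOC gives 283 − 8q = 191, so q = 11.5, Q = 7·11.5 = 80.5, and P = 202.5.
Each firm's profit = (202.5 − 191)·11.5 = 132.25.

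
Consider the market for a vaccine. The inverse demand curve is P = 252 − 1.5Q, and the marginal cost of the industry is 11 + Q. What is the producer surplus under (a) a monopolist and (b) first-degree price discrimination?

Monopoly sets MR = MC: 252 − 3Q = 11 + Q ⇒ Q = 60.25, P = 252 − 1.5·60.25 = 161.625.
PS = P·Q − VC(Q) = 161.625·60.25 − (11·60.25 + ½·1·60.25²) = 7260.125.
Under first-degree price discrimination the firm charges each unit its demand price and produces up to where P = MC, i.e. Q = 96.4. Consumer surplus is zero; producer surplus equals total surplus.
PS = ½·(252 − 11)·96.4 = 11616.2.

Monopoly: PS = 7260.125; Perfect PD: PS = 11616.2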